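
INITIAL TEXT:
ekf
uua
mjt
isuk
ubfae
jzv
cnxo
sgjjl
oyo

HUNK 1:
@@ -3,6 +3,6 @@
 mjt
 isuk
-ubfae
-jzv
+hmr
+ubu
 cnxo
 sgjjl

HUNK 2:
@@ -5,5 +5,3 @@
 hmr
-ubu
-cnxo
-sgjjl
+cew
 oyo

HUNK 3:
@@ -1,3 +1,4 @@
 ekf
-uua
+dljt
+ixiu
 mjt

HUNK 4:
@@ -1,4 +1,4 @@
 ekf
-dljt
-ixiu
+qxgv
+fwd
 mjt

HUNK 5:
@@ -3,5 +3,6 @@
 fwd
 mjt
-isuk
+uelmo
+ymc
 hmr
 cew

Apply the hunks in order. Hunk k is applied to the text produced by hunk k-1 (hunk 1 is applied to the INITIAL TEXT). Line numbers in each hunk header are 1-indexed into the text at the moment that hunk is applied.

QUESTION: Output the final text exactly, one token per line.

Hunk 1: at line 3 remove [ubfae,jzv] add [hmr,ubu] -> 9 lines: ekf uua mjt isuk hmr ubu cnxo sgjjl oyo
Hunk 2: at line 5 remove [ubu,cnxo,sgjjl] add [cew] -> 7 lines: ekf uua mjt isuk hmr cew oyo
Hunk 3: at line 1 remove [uua] add [dljt,ixiu] -> 8 lines: ekf dljt ixiu mjt isuk hmr cew oyo
Hunk 4: at line 1 remove [dljt,ixiu] add [qxgv,fwd] -> 8 lines: ekf qxgv fwd mjt isuk hmr cew oyo
Hunk 5: at line 3 remove [isuk] add [uelmo,ymc] -> 9 lines: ekf qxgv fwd mjt uelmo ymc hmr cew oyo

Answer: ekf
qxgv
fwd
mjt
uelmo
ymc
hmr
cew
oyo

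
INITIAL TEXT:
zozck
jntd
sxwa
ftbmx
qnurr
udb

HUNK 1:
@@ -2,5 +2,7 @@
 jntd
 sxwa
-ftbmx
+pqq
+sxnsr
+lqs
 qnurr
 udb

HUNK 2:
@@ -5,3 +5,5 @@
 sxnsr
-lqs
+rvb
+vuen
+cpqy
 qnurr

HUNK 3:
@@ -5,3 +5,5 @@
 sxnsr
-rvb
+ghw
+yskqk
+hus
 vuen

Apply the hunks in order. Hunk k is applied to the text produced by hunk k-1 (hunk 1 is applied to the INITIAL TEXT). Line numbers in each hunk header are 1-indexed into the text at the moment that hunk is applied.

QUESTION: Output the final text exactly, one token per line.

Answer: zozck
jntd
sxwa
pqq
sxnsr
ghw
yskqk
hus
vuen
cpqy
qnurr
udb

Derivation:
Hunk 1: at line 2 remove [ftbmx] add [pqq,sxnsr,lqs] -> 8 lines: zozck jntd sxwa pqq sxnsr lqs qnurr udb
Hunk 2: at line 5 remove [lqs] add [rvb,vuen,cpqy] -> 10 lines: zozck jntd sxwa pqq sxnsr rvb vuen cpqy qnurr udb
Hunk 3: at line 5 remove [rvb] add [ghw,yskqk,hus] -> 12 lines: zozck jntd sxwa pqq sxnsr ghw yskqk hus vuen cpqy qnurr udb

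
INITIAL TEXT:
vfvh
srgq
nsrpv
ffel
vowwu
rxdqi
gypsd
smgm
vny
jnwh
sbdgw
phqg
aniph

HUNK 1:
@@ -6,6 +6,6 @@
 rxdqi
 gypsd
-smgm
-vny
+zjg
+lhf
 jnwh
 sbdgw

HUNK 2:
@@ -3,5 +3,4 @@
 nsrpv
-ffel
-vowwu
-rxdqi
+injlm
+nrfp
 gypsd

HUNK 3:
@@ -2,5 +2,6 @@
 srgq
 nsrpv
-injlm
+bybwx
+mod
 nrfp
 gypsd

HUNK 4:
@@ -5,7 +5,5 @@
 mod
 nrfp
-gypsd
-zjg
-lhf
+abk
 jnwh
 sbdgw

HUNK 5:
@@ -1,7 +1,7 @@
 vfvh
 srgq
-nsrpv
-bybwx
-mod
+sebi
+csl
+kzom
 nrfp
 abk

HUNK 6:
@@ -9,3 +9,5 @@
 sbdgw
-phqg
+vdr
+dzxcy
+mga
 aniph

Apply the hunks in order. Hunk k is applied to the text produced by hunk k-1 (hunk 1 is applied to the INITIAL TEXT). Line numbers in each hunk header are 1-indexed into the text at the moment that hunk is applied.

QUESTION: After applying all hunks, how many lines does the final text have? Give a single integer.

Answer: 13

Derivation:
Hunk 1: at line 6 remove [smgm,vny] add [zjg,lhf] -> 13 lines: vfvh srgq nsrpv ffel vowwu rxdqi gypsd zjg lhf jnwh sbdgw phqg aniph
Hunk 2: at line 3 remove [ffel,vowwu,rxdqi] add [injlm,nrfp] -> 12 lines: vfvh srgq nsrpv injlm nrfp gypsd zjg lhf jnwh sbdgw phqg aniph
Hunk 3: at line 2 remove [injlm] add [bybwx,mod] -> 13 lines: vfvh srgq nsrpv bybwx mod nrfp gypsd zjg lhf jnwh sbdgw phqg aniph
Hunk 4: at line 5 remove [gypsd,zjg,lhf] add [abk] -> 11 lines: vfvh srgq nsrpv bybwx mod nrfp abk jnwh sbdgw phqg aniph
Hunk 5: at line 1 remove [nsrpv,bybwx,mod] add [sebi,csl,kzom] -> 11 lines: vfvh srgq sebi csl kzom nrfp abk jnwh sbdgw phqg aniph
Hunk 6: at line 9 remove [phqg] add [vdr,dzxcy,mga] -> 13 lines: vfvh srgq sebi csl kzom nrfp abk jnwh sbdgw vdr dzxcy mga aniph
Final line count: 13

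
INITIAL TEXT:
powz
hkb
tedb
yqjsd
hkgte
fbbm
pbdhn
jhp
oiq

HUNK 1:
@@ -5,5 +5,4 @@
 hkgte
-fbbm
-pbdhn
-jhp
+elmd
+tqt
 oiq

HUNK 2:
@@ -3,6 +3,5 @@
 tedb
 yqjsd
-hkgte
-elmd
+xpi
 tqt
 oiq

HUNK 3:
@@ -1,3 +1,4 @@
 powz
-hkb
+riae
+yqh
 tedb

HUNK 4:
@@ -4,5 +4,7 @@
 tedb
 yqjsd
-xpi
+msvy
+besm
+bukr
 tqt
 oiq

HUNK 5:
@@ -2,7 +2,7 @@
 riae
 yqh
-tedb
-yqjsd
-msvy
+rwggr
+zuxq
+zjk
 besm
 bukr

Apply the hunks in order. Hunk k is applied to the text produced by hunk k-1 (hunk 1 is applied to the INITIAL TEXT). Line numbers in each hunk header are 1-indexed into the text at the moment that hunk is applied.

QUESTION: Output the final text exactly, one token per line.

Answer: powz
riae
yqh
rwggr
zuxq
zjk
besm
bukr
tqt
oiq

Derivation:
Hunk 1: at line 5 remove [fbbm,pbdhn,jhp] add [elmd,tqt] -> 8 lines: powz hkb tedb yqjsd hkgte elmd tqt oiq
Hunk 2: at line 3 remove [hkgte,elmd] add [xpi] -> 7 lines: powz hkb tedb yqjsd xpi tqt oiq
Hunk 3: at line 1 remove [hkb] add [riae,yqh] -> 8 lines: powz riae yqh tedb yqjsd xpi tqt oiq
Hunk 4: at line 4 remove [xpi] add [msvy,besm,bukr] -> 10 lines: powz riae yqh tedb yqjsd msvy besm bukr tqt oiq
Hunk 5: at line 2 remove [tedb,yqjsd,msvy] add [rwggr,zuxq,zjk] -> 10 lines: powz riae yqh rwggr zuxq zjk besm bukr tqt oiq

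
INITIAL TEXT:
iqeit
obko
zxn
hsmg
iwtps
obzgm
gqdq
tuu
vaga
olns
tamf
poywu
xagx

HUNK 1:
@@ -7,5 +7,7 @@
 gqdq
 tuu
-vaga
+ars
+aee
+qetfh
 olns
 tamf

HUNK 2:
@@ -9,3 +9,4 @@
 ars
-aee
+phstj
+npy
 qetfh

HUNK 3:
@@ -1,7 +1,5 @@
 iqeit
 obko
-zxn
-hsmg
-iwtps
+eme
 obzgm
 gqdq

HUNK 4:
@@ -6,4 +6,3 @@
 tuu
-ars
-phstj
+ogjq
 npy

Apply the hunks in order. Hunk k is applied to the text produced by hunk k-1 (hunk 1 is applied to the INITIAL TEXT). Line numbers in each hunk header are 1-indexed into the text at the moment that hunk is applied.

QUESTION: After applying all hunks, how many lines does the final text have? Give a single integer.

Hunk 1: at line 7 remove [vaga] add [ars,aee,qetfh] -> 15 lines: iqeit obko zxn hsmg iwtps obzgm gqdq tuu ars aee qetfh olns tamf poywu xagx
Hunk 2: at line 9 remove [aee] add [phstj,npy] -> 16 lines: iqeit obko zxn hsmg iwtps obzgm gqdq tuu ars phstj npy qetfh olns tamf poywu xagx
Hunk 3: at line 1 remove [zxn,hsmg,iwtps] add [eme] -> 14 lines: iqeit obko eme obzgm gqdq tuu ars phstj npy qetfh olns tamf poywu xagx
Hunk 4: at line 6 remove [ars,phstj] add [ogjq] -> 13 lines: iqeit obko eme obzgm gqdq tuu ogjq npy qetfh olns tamf poywu xagx
Final line count: 13

Answer: 13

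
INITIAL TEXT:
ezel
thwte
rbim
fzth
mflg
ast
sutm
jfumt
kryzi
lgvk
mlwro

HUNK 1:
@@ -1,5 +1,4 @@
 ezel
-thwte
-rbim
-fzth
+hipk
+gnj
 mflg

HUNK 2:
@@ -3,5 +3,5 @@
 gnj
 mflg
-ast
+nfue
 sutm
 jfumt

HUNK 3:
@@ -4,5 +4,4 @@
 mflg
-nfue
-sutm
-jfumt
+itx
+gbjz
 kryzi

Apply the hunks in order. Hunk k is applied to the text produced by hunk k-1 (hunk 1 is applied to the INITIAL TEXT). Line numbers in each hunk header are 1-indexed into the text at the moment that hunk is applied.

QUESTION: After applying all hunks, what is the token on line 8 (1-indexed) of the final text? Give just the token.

Answer: lgvk

Derivation:
Hunk 1: at line 1 remove [thwte,rbim,fzth] add [hipk,gnj] -> 10 lines: ezel hipk gnj mflg ast sutm jfumt kryzi lgvk mlwro
Hunk 2: at line 3 remove [ast] add [nfue] -> 10 lines: ezel hipk gnj mflg nfue sutm jfumt kryzi lgvk mlwro
Hunk 3: at line 4 remove [nfue,sutm,jfumt] add [itx,gbjz] -> 9 lines: ezel hipk gnj mflg itx gbjz kryzi lgvk mlwro
Final line 8: lgvk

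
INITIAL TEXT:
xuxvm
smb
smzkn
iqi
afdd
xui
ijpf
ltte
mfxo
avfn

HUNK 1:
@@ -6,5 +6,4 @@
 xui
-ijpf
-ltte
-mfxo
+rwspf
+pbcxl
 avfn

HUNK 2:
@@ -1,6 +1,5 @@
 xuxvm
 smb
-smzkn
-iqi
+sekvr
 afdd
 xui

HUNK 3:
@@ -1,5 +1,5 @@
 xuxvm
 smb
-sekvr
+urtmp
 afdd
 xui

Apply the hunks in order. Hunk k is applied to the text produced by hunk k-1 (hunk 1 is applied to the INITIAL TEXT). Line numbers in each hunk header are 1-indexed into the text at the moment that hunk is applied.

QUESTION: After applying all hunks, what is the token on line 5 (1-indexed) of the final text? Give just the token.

Hunk 1: at line 6 remove [ijpf,ltte,mfxo] add [rwspf,pbcxl] -> 9 lines: xuxvm smb smzkn iqi afdd xui rwspf pbcxl avfn
Hunk 2: at line 1 remove [smzkn,iqi] add [sekvr] -> 8 lines: xuxvm smb sekvr afdd xui rwspf pbcxl avfn
Hunk 3: at line 1 remove [sekvr] add [urtmp] -> 8 lines: xuxvm smb urtmp afdd xui rwspf pbcxl avfn
Final line 5: xui

Answer: xui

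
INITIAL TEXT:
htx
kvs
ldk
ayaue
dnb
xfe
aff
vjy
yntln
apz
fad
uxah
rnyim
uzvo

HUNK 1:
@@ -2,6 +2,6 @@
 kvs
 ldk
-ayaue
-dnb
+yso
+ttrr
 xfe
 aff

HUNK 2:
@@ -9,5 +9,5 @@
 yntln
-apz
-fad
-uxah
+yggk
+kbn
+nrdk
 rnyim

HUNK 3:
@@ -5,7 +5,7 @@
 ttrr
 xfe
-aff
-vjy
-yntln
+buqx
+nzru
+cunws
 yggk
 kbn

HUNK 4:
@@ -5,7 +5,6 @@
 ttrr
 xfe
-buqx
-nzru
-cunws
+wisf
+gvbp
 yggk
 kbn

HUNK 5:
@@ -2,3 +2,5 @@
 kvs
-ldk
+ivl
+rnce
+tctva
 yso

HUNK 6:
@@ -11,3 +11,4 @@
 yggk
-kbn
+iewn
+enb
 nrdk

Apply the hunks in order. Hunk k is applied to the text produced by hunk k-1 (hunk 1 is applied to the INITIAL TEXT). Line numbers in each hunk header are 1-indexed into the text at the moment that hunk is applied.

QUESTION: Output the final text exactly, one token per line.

Hunk 1: at line 2 remove [ayaue,dnb] add [yso,ttrr] -> 14 lines: htx kvs ldk yso ttrr xfe aff vjy yntln apz fad uxah rnyim uzvo
Hunk 2: at line 9 remove [apz,fad,uxah] add [yggk,kbn,nrdk] -> 14 lines: htx kvs ldk yso ttrr xfe aff vjy yntln yggk kbn nrdk rnyim uzvo
Hunk 3: at line 5 remove [aff,vjy,yntln] add [buqx,nzru,cunws] -> 14 lines: htx kvs ldk yso ttrr xfe buqx nzru cunws yggk kbn nrdk rnyim uzvo
Hunk 4: at line 5 remove [buqx,nzru,cunws] add [wisf,gvbp] -> 13 lines: htx kvs ldk yso ttrr xfe wisf gvbp yggk kbn nrdk rnyim uzvo
Hunk 5: at line 2 remove [ldk] add [ivl,rnce,tctva] -> 15 lines: htx kvs ivl rnce tctva yso ttrr xfe wisf gvbp yggk kbn nrdk rnyim uzvo
Hunk 6: at line 11 remove [kbn] add [iewn,enb] -> 16 lines: htx kvs ivl rnce tctva yso ttrr xfe wisf gvbp yggk iewn enb nrdk rnyim uzvo

Answer: htx
kvs
ivl
rnce
tctva
yso
ttrr
xfe
wisf
gvbp
yggk
iewn
enb
nrdk
rnyim
uzvo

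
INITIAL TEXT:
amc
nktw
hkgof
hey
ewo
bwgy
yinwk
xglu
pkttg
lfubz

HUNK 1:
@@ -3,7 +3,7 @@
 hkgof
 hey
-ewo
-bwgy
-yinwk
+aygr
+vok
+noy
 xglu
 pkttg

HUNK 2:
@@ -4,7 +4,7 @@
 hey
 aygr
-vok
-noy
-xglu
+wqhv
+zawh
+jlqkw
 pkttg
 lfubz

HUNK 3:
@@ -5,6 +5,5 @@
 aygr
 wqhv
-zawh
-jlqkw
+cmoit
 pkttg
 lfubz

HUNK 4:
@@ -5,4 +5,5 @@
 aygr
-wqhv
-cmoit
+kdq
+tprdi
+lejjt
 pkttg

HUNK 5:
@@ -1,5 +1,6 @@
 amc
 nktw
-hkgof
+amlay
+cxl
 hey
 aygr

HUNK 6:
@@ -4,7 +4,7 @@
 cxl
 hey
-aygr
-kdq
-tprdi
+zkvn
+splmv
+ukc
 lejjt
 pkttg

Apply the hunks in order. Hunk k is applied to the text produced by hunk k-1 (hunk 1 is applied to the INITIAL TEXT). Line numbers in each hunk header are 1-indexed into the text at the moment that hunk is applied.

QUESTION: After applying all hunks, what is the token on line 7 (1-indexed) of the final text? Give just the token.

Answer: splmv

Derivation:
Hunk 1: at line 3 remove [ewo,bwgy,yinwk] add [aygr,vok,noy] -> 10 lines: amc nktw hkgof hey aygr vok noy xglu pkttg lfubz
Hunk 2: at line 4 remove [vok,noy,xglu] add [wqhv,zawh,jlqkw] -> 10 lines: amc nktw hkgof hey aygr wqhv zawh jlqkw pkttg lfubz
Hunk 3: at line 5 remove [zawh,jlqkw] add [cmoit] -> 9 lines: amc nktw hkgof hey aygr wqhv cmoit pkttg lfubz
Hunk 4: at line 5 remove [wqhv,cmoit] add [kdq,tprdi,lejjt] -> 10 lines: amc nktw hkgof hey aygr kdq tprdi lejjt pkttg lfubz
Hunk 5: at line 1 remove [hkgof] add [amlay,cxl] -> 11 lines: amc nktw amlay cxl hey aygr kdq tprdi lejjt pkttg lfubz
Hunk 6: at line 4 remove [aygr,kdq,tprdi] add [zkvn,splmv,ukc] -> 11 lines: amc nktw amlay cxl hey zkvn splmv ukc lejjt pkttg lfubz
Final line 7: splmv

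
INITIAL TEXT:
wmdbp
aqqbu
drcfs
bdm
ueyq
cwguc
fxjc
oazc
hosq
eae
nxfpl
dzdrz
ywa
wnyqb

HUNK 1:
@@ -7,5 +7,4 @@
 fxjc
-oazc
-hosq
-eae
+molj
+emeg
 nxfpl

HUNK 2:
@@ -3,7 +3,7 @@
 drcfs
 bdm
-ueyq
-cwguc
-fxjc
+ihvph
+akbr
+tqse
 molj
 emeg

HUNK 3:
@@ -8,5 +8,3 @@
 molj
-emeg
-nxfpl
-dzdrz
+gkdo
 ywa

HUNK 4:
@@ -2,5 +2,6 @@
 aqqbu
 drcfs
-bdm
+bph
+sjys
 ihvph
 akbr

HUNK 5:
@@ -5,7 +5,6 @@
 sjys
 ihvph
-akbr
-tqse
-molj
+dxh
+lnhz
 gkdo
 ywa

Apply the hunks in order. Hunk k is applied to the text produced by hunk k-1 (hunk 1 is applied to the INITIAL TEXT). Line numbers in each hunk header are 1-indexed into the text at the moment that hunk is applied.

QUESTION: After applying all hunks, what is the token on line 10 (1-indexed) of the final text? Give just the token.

Answer: ywa

Derivation:
Hunk 1: at line 7 remove [oazc,hosq,eae] add [molj,emeg] -> 13 lines: wmdbp aqqbu drcfs bdm ueyq cwguc fxjc molj emeg nxfpl dzdrz ywa wnyqb
Hunk 2: at line 3 remove [ueyq,cwguc,fxjc] add [ihvph,akbr,tqse] -> 13 lines: wmdbp aqqbu drcfs bdm ihvph akbr tqse molj emeg nxfpl dzdrz ywa wnyqb
Hunk 3: at line 8 remove [emeg,nxfpl,dzdrz] add [gkdo] -> 11 lines: wmdbp aqqbu drcfs bdm ihvph akbr tqse molj gkdo ywa wnyqb
Hunk 4: at line 2 remove [bdm] add [bph,sjys] -> 12 lines: wmdbp aqqbu drcfs bph sjys ihvph akbr tqse molj gkdo ywa wnyqb
Hunk 5: at line 5 remove [akbr,tqse,molj] add [dxh,lnhz] -> 11 lines: wmdbp aqqbu drcfs bph sjys ihvph dxh lnhz gkdo ywa wnyqb
Final line 10: ywa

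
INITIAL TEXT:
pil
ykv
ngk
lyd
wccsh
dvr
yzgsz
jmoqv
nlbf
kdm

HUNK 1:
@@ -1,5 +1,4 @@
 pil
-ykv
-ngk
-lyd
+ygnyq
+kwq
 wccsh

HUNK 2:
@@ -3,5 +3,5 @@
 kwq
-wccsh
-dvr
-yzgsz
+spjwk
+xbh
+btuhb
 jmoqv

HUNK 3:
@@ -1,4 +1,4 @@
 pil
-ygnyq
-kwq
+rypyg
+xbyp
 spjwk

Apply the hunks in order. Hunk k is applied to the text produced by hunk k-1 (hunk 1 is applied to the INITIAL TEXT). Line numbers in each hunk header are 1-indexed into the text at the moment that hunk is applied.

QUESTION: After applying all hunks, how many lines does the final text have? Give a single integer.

Answer: 9

Derivation:
Hunk 1: at line 1 remove [ykv,ngk,lyd] add [ygnyq,kwq] -> 9 lines: pil ygnyq kwq wccsh dvr yzgsz jmoqv nlbf kdm
Hunk 2: at line 3 remove [wccsh,dvr,yzgsz] add [spjwk,xbh,btuhb] -> 9 lines: pil ygnyq kwq spjwk xbh btuhb jmoqv nlbf kdm
Hunk 3: at line 1 remove [ygnyq,kwq] add [rypyg,xbyp] -> 9 lines: pil rypyg xbyp spjwk xbh btuhb jmoqv nlbf kdm
Final line count: 9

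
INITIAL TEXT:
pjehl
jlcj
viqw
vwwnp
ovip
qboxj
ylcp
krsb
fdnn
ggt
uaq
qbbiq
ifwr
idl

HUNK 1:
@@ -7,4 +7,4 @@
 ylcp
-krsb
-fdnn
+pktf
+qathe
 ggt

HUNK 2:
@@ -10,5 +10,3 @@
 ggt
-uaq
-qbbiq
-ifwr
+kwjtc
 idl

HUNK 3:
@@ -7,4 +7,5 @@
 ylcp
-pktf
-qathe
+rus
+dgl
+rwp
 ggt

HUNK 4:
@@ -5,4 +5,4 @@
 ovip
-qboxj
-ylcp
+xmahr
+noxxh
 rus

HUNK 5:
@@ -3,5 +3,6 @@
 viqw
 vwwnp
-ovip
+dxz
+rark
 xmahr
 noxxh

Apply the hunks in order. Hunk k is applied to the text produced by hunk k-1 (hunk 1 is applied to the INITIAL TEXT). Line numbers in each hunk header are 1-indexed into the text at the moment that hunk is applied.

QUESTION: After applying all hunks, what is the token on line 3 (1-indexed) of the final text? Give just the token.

Answer: viqw

Derivation:
Hunk 1: at line 7 remove [krsb,fdnn] add [pktf,qathe] -> 14 lines: pjehl jlcj viqw vwwnp ovip qboxj ylcp pktf qathe ggt uaq qbbiq ifwr idl
Hunk 2: at line 10 remove [uaq,qbbiq,ifwr] add [kwjtc] -> 12 lines: pjehl jlcj viqw vwwnp ovip qboxj ylcp pktf qathe ggt kwjtc idl
Hunk 3: at line 7 remove [pktf,qathe] add [rus,dgl,rwp] -> 13 lines: pjehl jlcj viqw vwwnp ovip qboxj ylcp rus dgl rwp ggt kwjtc idl
Hunk 4: at line 5 remove [qboxj,ylcp] add [xmahr,noxxh] -> 13 lines: pjehl jlcj viqw vwwnp ovip xmahr noxxh rus dgl rwp ggt kwjtc idl
Hunk 5: at line 3 remove [ovip] add [dxz,rark] -> 14 lines: pjehl jlcj viqw vwwnp dxz rark xmahr noxxh rus dgl rwp ggt kwjtc idl
Final line 3: viqw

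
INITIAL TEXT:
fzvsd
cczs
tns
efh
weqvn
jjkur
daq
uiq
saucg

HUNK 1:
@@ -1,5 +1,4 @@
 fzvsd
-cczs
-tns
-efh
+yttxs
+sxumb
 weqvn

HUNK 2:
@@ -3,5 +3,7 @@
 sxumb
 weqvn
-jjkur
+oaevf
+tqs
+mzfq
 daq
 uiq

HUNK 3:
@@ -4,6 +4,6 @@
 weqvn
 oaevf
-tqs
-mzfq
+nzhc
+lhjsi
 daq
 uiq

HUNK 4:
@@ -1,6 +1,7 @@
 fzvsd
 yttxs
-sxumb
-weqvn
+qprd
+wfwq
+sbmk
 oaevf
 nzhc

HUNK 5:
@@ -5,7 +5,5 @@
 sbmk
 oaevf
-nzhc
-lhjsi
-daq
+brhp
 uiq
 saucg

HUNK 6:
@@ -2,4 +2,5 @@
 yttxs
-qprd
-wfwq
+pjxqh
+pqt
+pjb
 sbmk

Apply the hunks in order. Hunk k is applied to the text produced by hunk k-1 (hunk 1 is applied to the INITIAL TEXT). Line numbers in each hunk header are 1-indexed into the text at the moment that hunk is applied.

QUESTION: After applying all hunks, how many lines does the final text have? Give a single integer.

Answer: 10

Derivation:
Hunk 1: at line 1 remove [cczs,tns,efh] add [yttxs,sxumb] -> 8 lines: fzvsd yttxs sxumb weqvn jjkur daq uiq saucg
Hunk 2: at line 3 remove [jjkur] add [oaevf,tqs,mzfq] -> 10 lines: fzvsd yttxs sxumb weqvn oaevf tqs mzfq daq uiq saucg
Hunk 3: at line 4 remove [tqs,mzfq] add [nzhc,lhjsi] -> 10 lines: fzvsd yttxs sxumb weqvn oaevf nzhc lhjsi daq uiq saucg
Hunk 4: at line 1 remove [sxumb,weqvn] add [qprd,wfwq,sbmk] -> 11 lines: fzvsd yttxs qprd wfwq sbmk oaevf nzhc lhjsi daq uiq saucg
Hunk 5: at line 5 remove [nzhc,lhjsi,daq] add [brhp] -> 9 lines: fzvsd yttxs qprd wfwq sbmk oaevf brhp uiq saucg
Hunk 6: at line 2 remove [qprd,wfwq] add [pjxqh,pqt,pjb] -> 10 lines: fzvsd yttxs pjxqh pqt pjb sbmk oaevf brhp uiq saucg
Final line count: 10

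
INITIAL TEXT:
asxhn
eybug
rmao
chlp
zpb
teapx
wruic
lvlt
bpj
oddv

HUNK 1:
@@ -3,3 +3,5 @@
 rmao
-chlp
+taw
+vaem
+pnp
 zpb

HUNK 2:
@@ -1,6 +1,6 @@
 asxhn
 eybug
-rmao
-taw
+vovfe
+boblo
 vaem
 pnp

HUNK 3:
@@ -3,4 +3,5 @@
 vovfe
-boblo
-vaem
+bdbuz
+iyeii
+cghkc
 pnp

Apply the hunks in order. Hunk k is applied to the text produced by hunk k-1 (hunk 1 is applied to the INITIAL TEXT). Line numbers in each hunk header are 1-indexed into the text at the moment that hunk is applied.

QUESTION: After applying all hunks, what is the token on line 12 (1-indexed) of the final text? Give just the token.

Answer: bpj

Derivation:
Hunk 1: at line 3 remove [chlp] add [taw,vaem,pnp] -> 12 lines: asxhn eybug rmao taw vaem pnp zpb teapx wruic lvlt bpj oddv
Hunk 2: at line 1 remove [rmao,taw] add [vovfe,boblo] -> 12 lines: asxhn eybug vovfe boblo vaem pnp zpb teapx wruic lvlt bpj oddv
Hunk 3: at line 3 remove [boblo,vaem] add [bdbuz,iyeii,cghkc] -> 13 lines: asxhn eybug vovfe bdbuz iyeii cghkc pnp zpb teapx wruic lvlt bpj oddv
Final line 12: bpj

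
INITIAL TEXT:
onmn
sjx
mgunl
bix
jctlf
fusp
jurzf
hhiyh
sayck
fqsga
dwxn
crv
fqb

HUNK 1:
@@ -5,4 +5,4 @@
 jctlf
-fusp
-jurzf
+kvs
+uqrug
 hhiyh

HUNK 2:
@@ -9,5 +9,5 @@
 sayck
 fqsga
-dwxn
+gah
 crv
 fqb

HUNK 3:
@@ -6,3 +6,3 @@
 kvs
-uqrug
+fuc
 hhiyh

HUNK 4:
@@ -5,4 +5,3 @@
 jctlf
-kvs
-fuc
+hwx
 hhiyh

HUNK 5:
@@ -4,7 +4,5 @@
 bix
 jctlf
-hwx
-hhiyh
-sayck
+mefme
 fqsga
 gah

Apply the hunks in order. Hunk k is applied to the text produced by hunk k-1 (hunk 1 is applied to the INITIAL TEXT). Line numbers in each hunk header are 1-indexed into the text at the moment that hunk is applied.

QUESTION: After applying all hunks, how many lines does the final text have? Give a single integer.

Answer: 10

Derivation:
Hunk 1: at line 5 remove [fusp,jurzf] add [kvs,uqrug] -> 13 lines: onmn sjx mgunl bix jctlf kvs uqrug hhiyh sayck fqsga dwxn crv fqb
Hunk 2: at line 9 remove [dwxn] add [gah] -> 13 lines: onmn sjx mgunl bix jctlf kvs uqrug hhiyh sayck fqsga gah crv fqb
Hunk 3: at line 6 remove [uqrug] add [fuc] -> 13 lines: onmn sjx mgunl bix jctlf kvs fuc hhiyh sayck fqsga gah crv fqb
Hunk 4: at line 5 remove [kvs,fuc] add [hwx] -> 12 lines: onmn sjx mgunl bix jctlf hwx hhiyh sayck fqsga gah crv fqb
Hunk 5: at line 4 remove [hwx,hhiyh,sayck] add [mefme] -> 10 lines: onmn sjx mgunl bix jctlf mefme fqsga gah crv fqb
Final line count: 10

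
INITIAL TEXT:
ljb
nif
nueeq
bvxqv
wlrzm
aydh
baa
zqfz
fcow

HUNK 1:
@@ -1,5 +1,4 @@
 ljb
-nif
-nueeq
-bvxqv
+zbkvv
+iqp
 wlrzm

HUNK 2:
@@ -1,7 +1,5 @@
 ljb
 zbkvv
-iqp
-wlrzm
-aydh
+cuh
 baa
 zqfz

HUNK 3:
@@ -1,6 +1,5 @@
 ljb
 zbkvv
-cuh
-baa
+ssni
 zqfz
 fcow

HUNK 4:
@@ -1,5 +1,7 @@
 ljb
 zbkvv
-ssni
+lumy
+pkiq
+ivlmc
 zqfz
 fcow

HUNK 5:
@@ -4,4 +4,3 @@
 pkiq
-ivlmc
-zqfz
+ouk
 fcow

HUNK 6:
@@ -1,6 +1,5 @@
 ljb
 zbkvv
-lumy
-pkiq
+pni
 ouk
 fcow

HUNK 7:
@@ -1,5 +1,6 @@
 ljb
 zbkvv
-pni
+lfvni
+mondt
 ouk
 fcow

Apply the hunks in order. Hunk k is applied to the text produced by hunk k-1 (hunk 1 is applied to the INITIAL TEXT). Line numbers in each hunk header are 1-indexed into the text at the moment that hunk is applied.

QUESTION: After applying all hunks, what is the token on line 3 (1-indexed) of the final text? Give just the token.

Answer: lfvni

Derivation:
Hunk 1: at line 1 remove [nif,nueeq,bvxqv] add [zbkvv,iqp] -> 8 lines: ljb zbkvv iqp wlrzm aydh baa zqfz fcow
Hunk 2: at line 1 remove [iqp,wlrzm,aydh] add [cuh] -> 6 lines: ljb zbkvv cuh baa zqfz fcow
Hunk 3: at line 1 remove [cuh,baa] add [ssni] -> 5 lines: ljb zbkvv ssni zqfz fcow
Hunk 4: at line 1 remove [ssni] add [lumy,pkiq,ivlmc] -> 7 lines: ljb zbkvv lumy pkiq ivlmc zqfz fcow
Hunk 5: at line 4 remove [ivlmc,zqfz] add [ouk] -> 6 lines: ljb zbkvv lumy pkiq ouk fcow
Hunk 6: at line 1 remove [lumy,pkiq] add [pni] -> 5 lines: ljb zbkvv pni ouk fcow
Hunk 7: at line 1 remove [pni] add [lfvni,mondt] -> 6 lines: ljb zbkvv lfvni mondt ouk fcow
Final line 3: lfvni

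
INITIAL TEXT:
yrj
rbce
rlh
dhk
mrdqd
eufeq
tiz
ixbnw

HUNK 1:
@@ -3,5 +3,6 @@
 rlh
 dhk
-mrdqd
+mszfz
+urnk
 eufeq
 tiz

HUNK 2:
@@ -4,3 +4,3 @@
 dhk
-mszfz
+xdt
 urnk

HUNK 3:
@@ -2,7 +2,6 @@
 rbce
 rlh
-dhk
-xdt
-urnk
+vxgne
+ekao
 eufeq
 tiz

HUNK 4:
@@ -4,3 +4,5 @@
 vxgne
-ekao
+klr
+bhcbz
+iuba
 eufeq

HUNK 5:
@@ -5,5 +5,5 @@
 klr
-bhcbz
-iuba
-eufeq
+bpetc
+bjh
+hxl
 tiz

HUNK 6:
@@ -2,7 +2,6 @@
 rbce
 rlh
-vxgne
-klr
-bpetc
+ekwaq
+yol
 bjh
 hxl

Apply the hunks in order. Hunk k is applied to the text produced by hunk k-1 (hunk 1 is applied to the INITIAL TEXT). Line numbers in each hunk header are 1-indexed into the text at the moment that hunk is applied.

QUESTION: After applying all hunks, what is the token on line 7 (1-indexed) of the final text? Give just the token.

Answer: hxl

Derivation:
Hunk 1: at line 3 remove [mrdqd] add [mszfz,urnk] -> 9 lines: yrj rbce rlh dhk mszfz urnk eufeq tiz ixbnw
Hunk 2: at line 4 remove [mszfz] add [xdt] -> 9 lines: yrj rbce rlh dhk xdt urnk eufeq tiz ixbnw
Hunk 3: at line 2 remove [dhk,xdt,urnk] add [vxgne,ekao] -> 8 lines: yrj rbce rlh vxgne ekao eufeq tiz ixbnw
Hunk 4: at line 4 remove [ekao] add [klr,bhcbz,iuba] -> 10 lines: yrj rbce rlh vxgne klr bhcbz iuba eufeq tiz ixbnw
Hunk 5: at line 5 remove [bhcbz,iuba,eufeq] add [bpetc,bjh,hxl] -> 10 lines: yrj rbce rlh vxgne klr bpetc bjh hxl tiz ixbnw
Hunk 6: at line 2 remove [vxgne,klr,bpetc] add [ekwaq,yol] -> 9 lines: yrj rbce rlh ekwaq yol bjh hxl tiz ixbnw
Final line 7: hxl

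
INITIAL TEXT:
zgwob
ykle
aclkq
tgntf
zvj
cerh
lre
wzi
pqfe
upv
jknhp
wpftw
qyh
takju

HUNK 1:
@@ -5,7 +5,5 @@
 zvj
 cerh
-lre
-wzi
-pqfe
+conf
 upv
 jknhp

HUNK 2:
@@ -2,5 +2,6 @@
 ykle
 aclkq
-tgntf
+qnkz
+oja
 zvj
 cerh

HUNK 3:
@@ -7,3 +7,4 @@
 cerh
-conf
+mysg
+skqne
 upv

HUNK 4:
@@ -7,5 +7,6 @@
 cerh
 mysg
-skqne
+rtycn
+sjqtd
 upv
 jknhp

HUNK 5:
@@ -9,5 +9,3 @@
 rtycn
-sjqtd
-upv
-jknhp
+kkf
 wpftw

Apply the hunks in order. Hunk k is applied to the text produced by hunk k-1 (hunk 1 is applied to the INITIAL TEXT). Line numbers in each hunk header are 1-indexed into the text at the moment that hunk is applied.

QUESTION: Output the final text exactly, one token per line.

Answer: zgwob
ykle
aclkq
qnkz
oja
zvj
cerh
mysg
rtycn
kkf
wpftw
qyh
takju

Derivation:
Hunk 1: at line 5 remove [lre,wzi,pqfe] add [conf] -> 12 lines: zgwob ykle aclkq tgntf zvj cerh conf upv jknhp wpftw qyh takju
Hunk 2: at line 2 remove [tgntf] add [qnkz,oja] -> 13 lines: zgwob ykle aclkq qnkz oja zvj cerh conf upv jknhp wpftw qyh takju
Hunk 3: at line 7 remove [conf] add [mysg,skqne] -> 14 lines: zgwob ykle aclkq qnkz oja zvj cerh mysg skqne upv jknhp wpftw qyh takju
Hunk 4: at line 7 remove [skqne] add [rtycn,sjqtd] -> 15 lines: zgwob ykle aclkq qnkz oja zvj cerh mysg rtycn sjqtd upv jknhp wpftw qyh takju
Hunk 5: at line 9 remove [sjqtd,upv,jknhp] add [kkf] -> 13 lines: zgwob ykle aclkq qnkz oja zvj cerh mysg rtycn kkf wpftw qyh takju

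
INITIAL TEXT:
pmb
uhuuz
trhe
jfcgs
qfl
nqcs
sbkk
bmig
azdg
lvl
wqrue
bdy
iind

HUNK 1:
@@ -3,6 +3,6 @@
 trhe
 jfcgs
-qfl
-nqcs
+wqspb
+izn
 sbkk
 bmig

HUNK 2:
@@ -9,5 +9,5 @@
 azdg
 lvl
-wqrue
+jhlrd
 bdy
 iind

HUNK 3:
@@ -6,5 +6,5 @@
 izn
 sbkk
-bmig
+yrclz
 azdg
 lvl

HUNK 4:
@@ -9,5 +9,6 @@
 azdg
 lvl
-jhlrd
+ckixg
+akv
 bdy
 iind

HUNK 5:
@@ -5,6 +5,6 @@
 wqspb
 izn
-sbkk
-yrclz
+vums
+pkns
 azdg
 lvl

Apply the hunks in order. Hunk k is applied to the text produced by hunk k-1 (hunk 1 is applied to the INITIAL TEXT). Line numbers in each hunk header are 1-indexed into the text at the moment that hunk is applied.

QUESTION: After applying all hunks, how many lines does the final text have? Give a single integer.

Answer: 14

Derivation:
Hunk 1: at line 3 remove [qfl,nqcs] add [wqspb,izn] -> 13 lines: pmb uhuuz trhe jfcgs wqspb izn sbkk bmig azdg lvl wqrue bdy iind
Hunk 2: at line 9 remove [wqrue] add [jhlrd] -> 13 lines: pmb uhuuz trhe jfcgs wqspb izn sbkk bmig azdg lvl jhlrd bdy iind
Hunk 3: at line 6 remove [bmig] add [yrclz] -> 13 lines: pmb uhuuz trhe jfcgs wqspb izn sbkk yrclz azdg lvl jhlrd bdy iind
Hunk 4: at line 9 remove [jhlrd] add [ckixg,akv] -> 14 lines: pmb uhuuz trhe jfcgs wqspb izn sbkk yrclz azdg lvl ckixg akv bdy iind
Hunk 5: at line 5 remove [sbkk,yrclz] add [vums,pkns] -> 14 lines: pmb uhuuz trhe jfcgs wqspb izn vums pkns azdg lvl ckixg akv bdy iind
Final line count: 14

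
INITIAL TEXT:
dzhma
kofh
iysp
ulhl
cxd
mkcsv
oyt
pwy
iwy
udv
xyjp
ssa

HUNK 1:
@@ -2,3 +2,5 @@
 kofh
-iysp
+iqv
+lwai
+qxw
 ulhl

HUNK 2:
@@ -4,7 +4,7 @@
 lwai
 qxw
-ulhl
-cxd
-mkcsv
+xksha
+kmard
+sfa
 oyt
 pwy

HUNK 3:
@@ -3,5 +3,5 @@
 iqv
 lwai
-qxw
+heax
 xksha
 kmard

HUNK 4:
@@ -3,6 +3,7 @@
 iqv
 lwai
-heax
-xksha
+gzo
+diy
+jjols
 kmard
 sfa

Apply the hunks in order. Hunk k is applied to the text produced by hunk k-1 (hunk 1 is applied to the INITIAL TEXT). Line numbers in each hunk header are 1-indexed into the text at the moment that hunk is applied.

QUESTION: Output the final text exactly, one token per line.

Hunk 1: at line 2 remove [iysp] add [iqv,lwai,qxw] -> 14 lines: dzhma kofh iqv lwai qxw ulhl cxd mkcsv oyt pwy iwy udv xyjp ssa
Hunk 2: at line 4 remove [ulhl,cxd,mkcsv] add [xksha,kmard,sfa] -> 14 lines: dzhma kofh iqv lwai qxw xksha kmard sfa oyt pwy iwy udv xyjp ssa
Hunk 3: at line 3 remove [qxw] add [heax] -> 14 lines: dzhma kofh iqv lwai heax xksha kmard sfa oyt pwy iwy udv xyjp ssa
Hunk 4: at line 3 remove [heax,xksha] add [gzo,diy,jjols] -> 15 lines: dzhma kofh iqv lwai gzo diy jjols kmard sfa oyt pwy iwy udv xyjp ssa

Answer: dzhma
kofh
iqv
lwai
gzo
diy
jjols
kmard
sfa
oyt
pwy
iwy
udv
xyjp
ssa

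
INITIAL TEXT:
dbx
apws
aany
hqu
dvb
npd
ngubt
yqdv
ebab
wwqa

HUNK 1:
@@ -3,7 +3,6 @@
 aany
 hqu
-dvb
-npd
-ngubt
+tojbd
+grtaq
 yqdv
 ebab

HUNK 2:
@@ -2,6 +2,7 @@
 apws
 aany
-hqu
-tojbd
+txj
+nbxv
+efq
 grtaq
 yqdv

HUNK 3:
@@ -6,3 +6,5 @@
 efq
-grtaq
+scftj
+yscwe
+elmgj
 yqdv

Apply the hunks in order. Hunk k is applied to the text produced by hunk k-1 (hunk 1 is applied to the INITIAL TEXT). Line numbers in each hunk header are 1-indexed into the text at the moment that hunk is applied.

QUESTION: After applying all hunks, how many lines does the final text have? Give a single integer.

Hunk 1: at line 3 remove [dvb,npd,ngubt] add [tojbd,grtaq] -> 9 lines: dbx apws aany hqu tojbd grtaq yqdv ebab wwqa
Hunk 2: at line 2 remove [hqu,tojbd] add [txj,nbxv,efq] -> 10 lines: dbx apws aany txj nbxv efq grtaq yqdv ebab wwqa
Hunk 3: at line 6 remove [grtaq] add [scftj,yscwe,elmgj] -> 12 lines: dbx apws aany txj nbxv efq scftj yscwe elmgj yqdv ebab wwqa
Final line count: 12

Answer: 12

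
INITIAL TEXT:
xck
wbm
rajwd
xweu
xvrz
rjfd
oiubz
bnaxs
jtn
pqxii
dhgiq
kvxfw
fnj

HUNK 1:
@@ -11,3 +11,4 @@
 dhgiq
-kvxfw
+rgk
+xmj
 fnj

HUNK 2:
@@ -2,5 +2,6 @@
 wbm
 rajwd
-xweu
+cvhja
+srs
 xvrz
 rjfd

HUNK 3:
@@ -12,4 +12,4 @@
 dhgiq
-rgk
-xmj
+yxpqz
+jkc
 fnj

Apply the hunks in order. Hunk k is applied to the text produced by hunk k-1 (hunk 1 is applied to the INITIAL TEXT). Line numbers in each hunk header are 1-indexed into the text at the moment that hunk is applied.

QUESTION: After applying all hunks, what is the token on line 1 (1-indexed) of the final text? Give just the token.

Answer: xck

Derivation:
Hunk 1: at line 11 remove [kvxfw] add [rgk,xmj] -> 14 lines: xck wbm rajwd xweu xvrz rjfd oiubz bnaxs jtn pqxii dhgiq rgk xmj fnj
Hunk 2: at line 2 remove [xweu] add [cvhja,srs] -> 15 lines: xck wbm rajwd cvhja srs xvrz rjfd oiubz bnaxs jtn pqxii dhgiq rgk xmj fnj
Hunk 3: at line 12 remove [rgk,xmj] add [yxpqz,jkc] -> 15 lines: xck wbm rajwd cvhja srs xvrz rjfd oiubz bnaxs jtn pqxii dhgiq yxpqz jkc fnj
Final line 1: xck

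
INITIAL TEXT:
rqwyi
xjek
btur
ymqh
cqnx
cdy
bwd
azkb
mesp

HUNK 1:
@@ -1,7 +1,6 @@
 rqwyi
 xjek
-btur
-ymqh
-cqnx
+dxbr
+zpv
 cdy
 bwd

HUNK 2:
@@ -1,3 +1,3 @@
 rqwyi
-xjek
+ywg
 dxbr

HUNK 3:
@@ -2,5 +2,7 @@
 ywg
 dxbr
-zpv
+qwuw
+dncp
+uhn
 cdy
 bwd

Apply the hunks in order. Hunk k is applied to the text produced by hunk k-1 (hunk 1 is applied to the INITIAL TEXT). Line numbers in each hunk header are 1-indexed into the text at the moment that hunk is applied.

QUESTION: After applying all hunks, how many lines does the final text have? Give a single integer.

Answer: 10

Derivation:
Hunk 1: at line 1 remove [btur,ymqh,cqnx] add [dxbr,zpv] -> 8 lines: rqwyi xjek dxbr zpv cdy bwd azkb mesp
Hunk 2: at line 1 remove [xjek] add [ywg] -> 8 lines: rqwyi ywg dxbr zpv cdy bwd azkb mesp
Hunk 3: at line 2 remove [zpv] add [qwuw,dncp,uhn] -> 10 lines: rqwyi ywg dxbr qwuw dncp uhn cdy bwd azkb mesp
Final line count: 10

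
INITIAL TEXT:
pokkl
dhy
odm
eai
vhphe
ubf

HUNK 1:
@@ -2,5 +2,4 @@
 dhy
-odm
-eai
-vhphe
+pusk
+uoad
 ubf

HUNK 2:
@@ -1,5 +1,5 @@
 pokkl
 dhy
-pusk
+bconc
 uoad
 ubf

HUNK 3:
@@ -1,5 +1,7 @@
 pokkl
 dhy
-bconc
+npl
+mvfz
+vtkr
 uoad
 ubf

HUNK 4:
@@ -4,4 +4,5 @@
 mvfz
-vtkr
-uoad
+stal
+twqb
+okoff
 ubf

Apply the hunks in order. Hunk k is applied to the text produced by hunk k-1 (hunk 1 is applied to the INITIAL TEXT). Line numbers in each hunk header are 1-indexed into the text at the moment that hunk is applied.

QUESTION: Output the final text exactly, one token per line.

Hunk 1: at line 2 remove [odm,eai,vhphe] add [pusk,uoad] -> 5 lines: pokkl dhy pusk uoad ubf
Hunk 2: at line 1 remove [pusk] add [bconc] -> 5 lines: pokkl dhy bconc uoad ubf
Hunk 3: at line 1 remove [bconc] add [npl,mvfz,vtkr] -> 7 lines: pokkl dhy npl mvfz vtkr uoad ubf
Hunk 4: at line 4 remove [vtkr,uoad] add [stal,twqb,okoff] -> 8 lines: pokkl dhy npl mvfz stal twqb okoff ubf

Answer: pokkl
dhy
npl
mvfz
stal
twqb
okoff
ubf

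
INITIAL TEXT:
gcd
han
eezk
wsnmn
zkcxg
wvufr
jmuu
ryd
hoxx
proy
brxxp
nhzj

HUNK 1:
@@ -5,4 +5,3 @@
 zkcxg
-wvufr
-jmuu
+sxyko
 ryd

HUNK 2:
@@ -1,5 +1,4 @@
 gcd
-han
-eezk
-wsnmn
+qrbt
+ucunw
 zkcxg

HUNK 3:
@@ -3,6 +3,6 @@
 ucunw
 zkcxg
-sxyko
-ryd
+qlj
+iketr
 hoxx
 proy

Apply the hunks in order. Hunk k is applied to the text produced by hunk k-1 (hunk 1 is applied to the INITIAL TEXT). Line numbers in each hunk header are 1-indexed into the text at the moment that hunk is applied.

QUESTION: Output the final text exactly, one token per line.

Answer: gcd
qrbt
ucunw
zkcxg
qlj
iketr
hoxx
proy
brxxp
nhzj

Derivation:
Hunk 1: at line 5 remove [wvufr,jmuu] add [sxyko] -> 11 lines: gcd han eezk wsnmn zkcxg sxyko ryd hoxx proy brxxp nhzj
Hunk 2: at line 1 remove [han,eezk,wsnmn] add [qrbt,ucunw] -> 10 lines: gcd qrbt ucunw zkcxg sxyko ryd hoxx proy brxxp nhzj
Hunk 3: at line 3 remove [sxyko,ryd] add [qlj,iketr] -> 10 lines: gcd qrbt ucunw zkcxg qlj iketr hoxx proy brxxp nhzj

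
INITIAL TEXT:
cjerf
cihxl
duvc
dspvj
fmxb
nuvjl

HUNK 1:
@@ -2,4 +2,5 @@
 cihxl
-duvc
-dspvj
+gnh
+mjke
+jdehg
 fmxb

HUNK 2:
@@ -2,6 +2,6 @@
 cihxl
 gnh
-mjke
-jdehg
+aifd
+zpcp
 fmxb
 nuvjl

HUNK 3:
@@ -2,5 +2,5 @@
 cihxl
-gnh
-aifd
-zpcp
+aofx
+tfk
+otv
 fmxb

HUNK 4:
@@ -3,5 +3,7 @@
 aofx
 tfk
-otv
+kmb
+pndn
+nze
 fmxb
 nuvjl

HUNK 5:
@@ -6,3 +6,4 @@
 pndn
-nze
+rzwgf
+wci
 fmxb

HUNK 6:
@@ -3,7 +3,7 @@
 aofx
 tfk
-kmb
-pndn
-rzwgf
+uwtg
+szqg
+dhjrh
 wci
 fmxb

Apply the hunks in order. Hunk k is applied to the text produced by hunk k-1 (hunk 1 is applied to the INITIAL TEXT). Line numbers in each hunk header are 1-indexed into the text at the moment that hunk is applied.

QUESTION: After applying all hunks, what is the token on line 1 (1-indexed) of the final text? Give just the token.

Answer: cjerf

Derivation:
Hunk 1: at line 2 remove [duvc,dspvj] add [gnh,mjke,jdehg] -> 7 lines: cjerf cihxl gnh mjke jdehg fmxb nuvjl
Hunk 2: at line 2 remove [mjke,jdehg] add [aifd,zpcp] -> 7 lines: cjerf cihxl gnh aifd zpcp fmxb nuvjl
Hunk 3: at line 2 remove [gnh,aifd,zpcp] add [aofx,tfk,otv] -> 7 lines: cjerf cihxl aofx tfk otv fmxb nuvjl
Hunk 4: at line 3 remove [otv] add [kmb,pndn,nze] -> 9 lines: cjerf cihxl aofx tfk kmb pndn nze fmxb nuvjl
Hunk 5: at line 6 remove [nze] add [rzwgf,wci] -> 10 lines: cjerf cihxl aofx tfk kmb pndn rzwgf wci fmxb nuvjl
Hunk 6: at line 3 remove [kmb,pndn,rzwgf] add [uwtg,szqg,dhjrh] -> 10 lines: cjerf cihxl aofx tfk uwtg szqg dhjrh wci fmxb nuvjl
Final line 1: cjerf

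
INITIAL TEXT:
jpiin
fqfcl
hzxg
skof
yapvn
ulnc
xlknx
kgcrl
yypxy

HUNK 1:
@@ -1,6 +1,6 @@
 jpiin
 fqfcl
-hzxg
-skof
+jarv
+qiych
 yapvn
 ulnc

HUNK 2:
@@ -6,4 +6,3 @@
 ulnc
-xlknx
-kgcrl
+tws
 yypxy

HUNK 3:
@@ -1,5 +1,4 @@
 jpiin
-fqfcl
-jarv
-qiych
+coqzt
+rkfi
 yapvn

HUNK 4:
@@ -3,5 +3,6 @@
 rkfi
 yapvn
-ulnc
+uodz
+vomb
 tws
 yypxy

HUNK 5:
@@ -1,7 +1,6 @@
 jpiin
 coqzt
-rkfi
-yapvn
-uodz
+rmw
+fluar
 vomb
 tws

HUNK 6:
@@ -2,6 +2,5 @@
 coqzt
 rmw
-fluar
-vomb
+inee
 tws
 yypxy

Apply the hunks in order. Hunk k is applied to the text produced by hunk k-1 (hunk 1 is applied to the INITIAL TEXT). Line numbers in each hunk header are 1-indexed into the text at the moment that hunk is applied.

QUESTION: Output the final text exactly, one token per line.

Answer: jpiin
coqzt
rmw
inee
tws
yypxy

Derivation:
Hunk 1: at line 1 remove [hzxg,skof] add [jarv,qiych] -> 9 lines: jpiin fqfcl jarv qiych yapvn ulnc xlknx kgcrl yypxy
Hunk 2: at line 6 remove [xlknx,kgcrl] add [tws] -> 8 lines: jpiin fqfcl jarv qiych yapvn ulnc tws yypxy
Hunk 3: at line 1 remove [fqfcl,jarv,qiych] add [coqzt,rkfi] -> 7 lines: jpiin coqzt rkfi yapvn ulnc tws yypxy
Hunk 4: at line 3 remove [ulnc] add [uodz,vomb] -> 8 lines: jpiin coqzt rkfi yapvn uodz vomb tws yypxy
Hunk 5: at line 1 remove [rkfi,yapvn,uodz] add [rmw,fluar] -> 7 lines: jpiin coqzt rmw fluar vomb tws yypxy
Hunk 6: at line 2 remove [fluar,vomb] add [inee] -> 6 lines: jpiin coqzt rmw inee tws yypxy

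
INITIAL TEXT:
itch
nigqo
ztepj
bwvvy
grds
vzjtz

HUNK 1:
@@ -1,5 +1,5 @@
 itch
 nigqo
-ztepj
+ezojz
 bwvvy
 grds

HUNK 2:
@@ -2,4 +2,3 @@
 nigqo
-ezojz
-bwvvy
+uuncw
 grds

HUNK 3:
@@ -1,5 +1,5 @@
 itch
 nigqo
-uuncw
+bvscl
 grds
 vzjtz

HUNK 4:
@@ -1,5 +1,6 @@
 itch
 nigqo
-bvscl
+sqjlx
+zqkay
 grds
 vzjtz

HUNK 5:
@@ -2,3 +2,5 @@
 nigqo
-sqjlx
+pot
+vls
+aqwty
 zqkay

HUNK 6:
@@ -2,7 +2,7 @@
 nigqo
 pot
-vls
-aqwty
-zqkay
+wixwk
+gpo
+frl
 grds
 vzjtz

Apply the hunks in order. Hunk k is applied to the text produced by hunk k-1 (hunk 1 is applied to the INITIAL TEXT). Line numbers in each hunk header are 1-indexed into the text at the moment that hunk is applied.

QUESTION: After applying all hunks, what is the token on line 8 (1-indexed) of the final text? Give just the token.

Answer: vzjtz

Derivation:
Hunk 1: at line 1 remove [ztepj] add [ezojz] -> 6 lines: itch nigqo ezojz bwvvy grds vzjtz
Hunk 2: at line 2 remove [ezojz,bwvvy] add [uuncw] -> 5 lines: itch nigqo uuncw grds vzjtz
Hunk 3: at line 1 remove [uuncw] add [bvscl] -> 5 lines: itch nigqo bvscl grds vzjtz
Hunk 4: at line 1 remove [bvscl] add [sqjlx,zqkay] -> 6 lines: itch nigqo sqjlx zqkay grds vzjtz
Hunk 5: at line 2 remove [sqjlx] add [pot,vls,aqwty] -> 8 lines: itch nigqo pot vls aqwty zqkay grds vzjtz
Hunk 6: at line 2 remove [vls,aqwty,zqkay] add [wixwk,gpo,frl] -> 8 lines: itch nigqo pot wixwk gpo frl grds vzjtz
Final line 8: vzjtz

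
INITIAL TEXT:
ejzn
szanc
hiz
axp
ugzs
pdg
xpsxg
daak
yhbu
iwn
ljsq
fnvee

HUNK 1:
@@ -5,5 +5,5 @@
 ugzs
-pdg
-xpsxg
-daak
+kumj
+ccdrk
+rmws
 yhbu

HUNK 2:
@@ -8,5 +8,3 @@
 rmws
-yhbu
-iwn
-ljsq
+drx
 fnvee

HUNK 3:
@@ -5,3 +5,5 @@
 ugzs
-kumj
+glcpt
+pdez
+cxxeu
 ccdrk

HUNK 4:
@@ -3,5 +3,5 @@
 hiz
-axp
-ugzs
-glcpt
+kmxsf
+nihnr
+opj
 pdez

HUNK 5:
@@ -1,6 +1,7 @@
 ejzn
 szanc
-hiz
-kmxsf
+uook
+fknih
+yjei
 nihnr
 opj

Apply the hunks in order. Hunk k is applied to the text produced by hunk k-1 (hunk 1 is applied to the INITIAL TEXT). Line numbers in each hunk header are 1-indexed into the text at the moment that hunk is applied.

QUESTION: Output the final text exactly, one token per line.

Answer: ejzn
szanc
uook
fknih
yjei
nihnr
opj
pdez
cxxeu
ccdrk
rmws
drx
fnvee

Derivation:
Hunk 1: at line 5 remove [pdg,xpsxg,daak] add [kumj,ccdrk,rmws] -> 12 lines: ejzn szanc hiz axp ugzs kumj ccdrk rmws yhbu iwn ljsq fnvee
Hunk 2: at line 8 remove [yhbu,iwn,ljsq] add [drx] -> 10 lines: ejzn szanc hiz axp ugzs kumj ccdrk rmws drx fnvee
Hunk 3: at line 5 remove [kumj] add [glcpt,pdez,cxxeu] -> 12 lines: ejzn szanc hiz axp ugzs glcpt pdez cxxeu ccdrk rmws drx fnvee
Hunk 4: at line 3 remove [axp,ugzs,glcpt] add [kmxsf,nihnr,opj] -> 12 lines: ejzn szanc hiz kmxsf nihnr opj pdez cxxeu ccdrk rmws drx fnvee
Hunk 5: at line 1 remove [hiz,kmxsf] add [uook,fknih,yjei] -> 13 lines: ejzn szanc uook fknih yjei nihnr opj pdez cxxeu ccdrk rmws drx fnvee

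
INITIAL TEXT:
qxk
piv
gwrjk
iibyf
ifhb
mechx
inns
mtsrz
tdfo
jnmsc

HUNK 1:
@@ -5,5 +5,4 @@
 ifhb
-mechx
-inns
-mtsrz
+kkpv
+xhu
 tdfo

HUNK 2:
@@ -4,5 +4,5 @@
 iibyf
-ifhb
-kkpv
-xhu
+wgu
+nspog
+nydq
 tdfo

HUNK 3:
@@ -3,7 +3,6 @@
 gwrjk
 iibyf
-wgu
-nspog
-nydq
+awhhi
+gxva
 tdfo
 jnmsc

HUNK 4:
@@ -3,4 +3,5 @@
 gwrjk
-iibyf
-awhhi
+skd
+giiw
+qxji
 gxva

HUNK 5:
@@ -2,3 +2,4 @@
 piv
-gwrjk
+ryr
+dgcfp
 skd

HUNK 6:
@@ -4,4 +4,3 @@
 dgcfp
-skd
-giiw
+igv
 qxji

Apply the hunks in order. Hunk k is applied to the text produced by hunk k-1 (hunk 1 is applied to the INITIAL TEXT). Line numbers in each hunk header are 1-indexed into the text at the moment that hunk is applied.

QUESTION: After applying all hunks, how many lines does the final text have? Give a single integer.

Answer: 9

Derivation:
Hunk 1: at line 5 remove [mechx,inns,mtsrz] add [kkpv,xhu] -> 9 lines: qxk piv gwrjk iibyf ifhb kkpv xhu tdfo jnmsc
Hunk 2: at line 4 remove [ifhb,kkpv,xhu] add [wgu,nspog,nydq] -> 9 lines: qxk piv gwrjk iibyf wgu nspog nydq tdfo jnmsc
Hunk 3: at line 3 remove [wgu,nspog,nydq] add [awhhi,gxva] -> 8 lines: qxk piv gwrjk iibyf awhhi gxva tdfo jnmsc
Hunk 4: at line 3 remove [iibyf,awhhi] add [skd,giiw,qxji] -> 9 lines: qxk piv gwrjk skd giiw qxji gxva tdfo jnmsc
Hunk 5: at line 2 remove [gwrjk] add [ryr,dgcfp] -> 10 lines: qxk piv ryr dgcfp skd giiw qxji gxva tdfo jnmsc
Hunk 6: at line 4 remove [skd,giiw] add [igv] -> 9 lines: qxk piv ryr dgcfp igv qxji gxva tdfo jnmsc
Final line count: 9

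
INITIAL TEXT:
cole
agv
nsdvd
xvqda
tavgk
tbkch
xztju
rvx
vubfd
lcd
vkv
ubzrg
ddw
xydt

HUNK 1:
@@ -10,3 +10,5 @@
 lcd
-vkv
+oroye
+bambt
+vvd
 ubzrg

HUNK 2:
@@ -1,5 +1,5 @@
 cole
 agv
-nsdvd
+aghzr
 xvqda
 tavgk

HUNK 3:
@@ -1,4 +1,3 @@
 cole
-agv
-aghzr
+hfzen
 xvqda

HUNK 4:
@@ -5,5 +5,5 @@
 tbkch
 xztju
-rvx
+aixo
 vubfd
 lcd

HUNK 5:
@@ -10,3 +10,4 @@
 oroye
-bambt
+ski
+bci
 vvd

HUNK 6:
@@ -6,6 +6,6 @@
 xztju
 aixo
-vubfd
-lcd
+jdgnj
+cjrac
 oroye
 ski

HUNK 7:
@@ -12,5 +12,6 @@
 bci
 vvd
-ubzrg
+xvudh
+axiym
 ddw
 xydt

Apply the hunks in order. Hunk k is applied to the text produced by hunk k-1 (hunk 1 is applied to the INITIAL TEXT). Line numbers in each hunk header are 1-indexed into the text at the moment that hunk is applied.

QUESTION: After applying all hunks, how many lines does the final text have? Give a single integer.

Hunk 1: at line 10 remove [vkv] add [oroye,bambt,vvd] -> 16 lines: cole agv nsdvd xvqda tavgk tbkch xztju rvx vubfd lcd oroye bambt vvd ubzrg ddw xydt
Hunk 2: at line 1 remove [nsdvd] add [aghzr] -> 16 lines: cole agv aghzr xvqda tavgk tbkch xztju rvx vubfd lcd oroye bambt vvd ubzrg ddw xydt
Hunk 3: at line 1 remove [agv,aghzr] add [hfzen] -> 15 lines: cole hfzen xvqda tavgk tbkch xztju rvx vubfd lcd oroye bambt vvd ubzrg ddw xydt
Hunk 4: at line 5 remove [rvx] add [aixo] -> 15 lines: cole hfzen xvqda tavgk tbkch xztju aixo vubfd lcd oroye bambt vvd ubzrg ddw xydt
Hunk 5: at line 10 remove [bambt] add [ski,bci] -> 16 lines: cole hfzen xvqda tavgk tbkch xztju aixo vubfd lcd oroye ski bci vvd ubzrg ddw xydt
Hunk 6: at line 6 remove [vubfd,lcd] add [jdgnj,cjrac] -> 16 lines: cole hfzen xvqda tavgk tbkch xztju aixo jdgnj cjrac oroye ski bci vvd ubzrg ddw xydt
Hunk 7: at line 12 remove [ubzrg] add [xvudh,axiym] -> 17 lines: cole hfzen xvqda tavgk tbkch xztju aixo jdgnj cjrac oroye ski bci vvd xvudh axiym ddw xydt
Final line count: 17

Answer: 17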